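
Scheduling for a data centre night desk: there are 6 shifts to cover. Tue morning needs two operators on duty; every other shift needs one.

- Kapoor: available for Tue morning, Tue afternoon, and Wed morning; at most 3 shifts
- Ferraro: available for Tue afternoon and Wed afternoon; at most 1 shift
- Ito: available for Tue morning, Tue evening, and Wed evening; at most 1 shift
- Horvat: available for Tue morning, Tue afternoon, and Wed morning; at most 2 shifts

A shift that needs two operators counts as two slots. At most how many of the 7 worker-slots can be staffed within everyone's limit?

6

Total capacity across all operators is 3+1+1+2 = 7, and 7 slots are needed, so at most 7 can be filled.
Shifts {Tue evening, Wed evening} need 2 slots but only Ito are available for them, supplying at most 1 — so at least 1 slot must go unfilled.
An assignment achieving 6: Tue morning→Kapoor+Horvat, Tue afternoon→Kapoor, Tue evening→Ito, Wed morning→Kapoor, Wed afternoon→Ferraro.
Loads: Kapoor 3/3, Ferraro 1/1, Ito 1/1, Horvat 1/2.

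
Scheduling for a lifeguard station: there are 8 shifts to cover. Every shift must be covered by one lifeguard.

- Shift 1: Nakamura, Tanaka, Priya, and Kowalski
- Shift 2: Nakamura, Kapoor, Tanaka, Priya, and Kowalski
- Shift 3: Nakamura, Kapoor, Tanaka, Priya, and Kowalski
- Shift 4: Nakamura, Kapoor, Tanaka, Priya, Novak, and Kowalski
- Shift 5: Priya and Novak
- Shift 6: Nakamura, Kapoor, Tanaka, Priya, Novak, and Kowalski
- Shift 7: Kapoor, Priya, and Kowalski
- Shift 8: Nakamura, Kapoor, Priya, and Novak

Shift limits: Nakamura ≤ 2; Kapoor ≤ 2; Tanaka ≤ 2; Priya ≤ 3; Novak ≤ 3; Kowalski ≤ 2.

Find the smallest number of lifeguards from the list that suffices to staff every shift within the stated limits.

3

8 slots to fill and no one can take more than 3, so at least ⌈8/3⌉ = 3 lifeguards are needed.
Nakamura, Priya, and Novak alone can cover everything: Shift 1→Nakamura, Shift 2→Nakamura, Shift 3→Priya, Shift 4→Novak, Shift 5→Priya, Shift 6→Novak, Shift 7→Priya, Shift 8→Novak.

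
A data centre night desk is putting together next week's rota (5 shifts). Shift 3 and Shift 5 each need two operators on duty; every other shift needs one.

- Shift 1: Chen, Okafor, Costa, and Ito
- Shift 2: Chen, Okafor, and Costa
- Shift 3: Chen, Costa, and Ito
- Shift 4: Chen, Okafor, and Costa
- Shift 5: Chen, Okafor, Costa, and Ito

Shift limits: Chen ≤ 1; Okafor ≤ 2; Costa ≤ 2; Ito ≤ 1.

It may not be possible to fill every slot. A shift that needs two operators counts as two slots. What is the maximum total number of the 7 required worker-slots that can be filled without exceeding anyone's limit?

Total capacity across all operators is 1+2+2+1 = 6, and 7 slots are needed, so at most 6 can be filled.
An assignment achieving 6: Shift 1→Okafor, Shift 2→Chen, Shift 3→Costa+Ito, Shift 4→Okafor, Shift 5→Costa.
Loads: Chen 1/1, Okafor 2/2, Costa 2/2, Ito 1/1.

6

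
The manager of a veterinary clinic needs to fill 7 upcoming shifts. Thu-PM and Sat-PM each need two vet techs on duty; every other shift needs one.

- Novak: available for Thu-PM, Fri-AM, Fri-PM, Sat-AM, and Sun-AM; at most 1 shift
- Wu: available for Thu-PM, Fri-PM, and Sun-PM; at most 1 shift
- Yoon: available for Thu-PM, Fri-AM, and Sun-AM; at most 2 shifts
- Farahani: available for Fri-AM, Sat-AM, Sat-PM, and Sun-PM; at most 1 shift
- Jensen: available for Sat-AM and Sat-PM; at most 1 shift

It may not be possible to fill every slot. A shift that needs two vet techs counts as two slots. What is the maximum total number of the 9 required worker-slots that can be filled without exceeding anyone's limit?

6

Total capacity across all vet techs is 1+1+2+1+1 = 6, and 9 slots are needed, so at most 6 can be filled.
An assignment achieving 6: Thu-PM→Yoon, Fri-PM→Novak, Sat-PM→Farahani+Jensen, Sun-AM→Yoon, Sun-PM→Wu.
Loads: Novak 1/1, Wu 1/1, Yoon 2/2, Farahani 1/1, Jensen 1/1.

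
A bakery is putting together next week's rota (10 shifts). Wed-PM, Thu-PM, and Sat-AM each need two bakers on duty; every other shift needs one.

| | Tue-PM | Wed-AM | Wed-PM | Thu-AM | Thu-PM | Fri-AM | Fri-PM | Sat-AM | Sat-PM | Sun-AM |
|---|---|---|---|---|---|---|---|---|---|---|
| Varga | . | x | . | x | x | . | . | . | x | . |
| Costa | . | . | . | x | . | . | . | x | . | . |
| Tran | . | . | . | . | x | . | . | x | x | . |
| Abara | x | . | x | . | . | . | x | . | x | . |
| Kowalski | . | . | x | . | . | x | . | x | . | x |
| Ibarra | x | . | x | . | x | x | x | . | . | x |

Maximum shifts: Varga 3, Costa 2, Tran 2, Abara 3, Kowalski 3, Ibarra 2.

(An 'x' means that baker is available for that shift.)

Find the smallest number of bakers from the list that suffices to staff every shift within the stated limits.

13 slots to fill and no one can take more than 3, so at least ⌈13/3⌉ = 5 bakers are needed.
Varga, Costa, Tran, Abara, and Kowalski alone can cover everything: Tue-PM→Abara, Wed-AM→Varga, Wed-PM→Abara+Kowalski, Thu-AM→Costa, Thu-PM→Varga+Tran, Fri-AM→Kowalski, Fri-PM→Abara, Sat-AM→Costa+Tran, Sat-PM→Varga, Sun-AM→Kowalski.

5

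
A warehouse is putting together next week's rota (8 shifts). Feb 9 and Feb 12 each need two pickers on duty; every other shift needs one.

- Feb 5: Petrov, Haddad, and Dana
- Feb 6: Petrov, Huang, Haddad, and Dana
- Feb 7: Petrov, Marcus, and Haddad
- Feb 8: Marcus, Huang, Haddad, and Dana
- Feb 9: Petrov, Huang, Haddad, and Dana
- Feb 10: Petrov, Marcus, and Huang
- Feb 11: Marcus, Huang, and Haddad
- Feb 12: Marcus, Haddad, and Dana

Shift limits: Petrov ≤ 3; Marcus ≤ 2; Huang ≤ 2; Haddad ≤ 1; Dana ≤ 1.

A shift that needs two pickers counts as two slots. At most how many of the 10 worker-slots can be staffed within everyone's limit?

Total capacity across all pickers is 3+2+2+1+1 = 9, and 10 slots are needed, so at most 9 can be filled.
An assignment achieving 9: Feb 5→Petrov, Feb 6→Huang, Feb 7→Petrov, Feb 8→Huang, Feb 9→Dana, Feb 10→Petrov, Feb 11→Marcus, Feb 12→Marcus+Haddad.
Loads: Petrov 3/3, Marcus 2/2, Huang 2/2, Haddad 1/1, Dana 1/1.

9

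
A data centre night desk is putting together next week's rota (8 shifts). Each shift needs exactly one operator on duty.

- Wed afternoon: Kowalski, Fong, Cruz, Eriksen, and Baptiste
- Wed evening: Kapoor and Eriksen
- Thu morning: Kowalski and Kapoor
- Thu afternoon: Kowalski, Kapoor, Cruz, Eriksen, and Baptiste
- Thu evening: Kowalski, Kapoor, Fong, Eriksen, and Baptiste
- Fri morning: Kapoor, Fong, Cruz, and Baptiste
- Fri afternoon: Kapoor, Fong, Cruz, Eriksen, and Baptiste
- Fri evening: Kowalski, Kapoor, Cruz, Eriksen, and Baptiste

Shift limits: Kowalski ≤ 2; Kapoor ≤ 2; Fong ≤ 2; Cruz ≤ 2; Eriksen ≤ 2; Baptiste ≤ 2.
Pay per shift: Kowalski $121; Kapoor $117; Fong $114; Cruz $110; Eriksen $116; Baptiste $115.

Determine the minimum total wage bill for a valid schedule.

$911

Picking the cheapest available operator for each shift independently would cost $897, but that ignores the shift limits.
An optimal schedule: Wed afternoon→Cruz, Wed evening→Eriksen, Thu morning→Kapoor, Thu afternoon→Baptiste, Thu evening→Fong, Fri morning→Cruz, Fri afternoon→Fong, Fri evening→Baptiste.
Total: 110 + 116 + 117 + 115 + 114 + 110 + 114 + 115 = $911.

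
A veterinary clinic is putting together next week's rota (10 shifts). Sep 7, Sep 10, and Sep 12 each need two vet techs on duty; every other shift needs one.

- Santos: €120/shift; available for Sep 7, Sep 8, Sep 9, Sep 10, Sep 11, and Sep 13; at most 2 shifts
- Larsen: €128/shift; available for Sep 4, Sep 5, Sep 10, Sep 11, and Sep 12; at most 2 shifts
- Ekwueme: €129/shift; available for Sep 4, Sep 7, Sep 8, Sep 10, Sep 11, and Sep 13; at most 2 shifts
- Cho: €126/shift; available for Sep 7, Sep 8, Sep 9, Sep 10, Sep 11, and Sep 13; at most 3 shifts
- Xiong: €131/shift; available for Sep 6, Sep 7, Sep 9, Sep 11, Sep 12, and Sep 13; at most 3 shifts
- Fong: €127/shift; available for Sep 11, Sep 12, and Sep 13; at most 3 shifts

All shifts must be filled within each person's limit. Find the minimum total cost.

Sep 5 can only be covered by Larsen, so that assignment is forced.
Sep 6 can only be covered by Xiong, so that assignment is forced.
Picking the cheapest available vet tech for each shift independently would cost €1614, but that ignores the shift limits.
An optimal schedule: Sep 4→Ekwueme, Sep 5→Larsen, Sep 6→Xiong, Sep 7→Santos+Cho, Sep 8→Santos, Sep 9→Cho, Sep 10→Cho+Ekwueme, Sep 11→Fong, Sep 12→Fong+Larsen, Sep 13→Fong.
Total: 129 + 128 + 131 + 120 + 126 + 120 + 126 + 126 + 129 + 127 + 127 + 128 + 127 = €1644.

€1644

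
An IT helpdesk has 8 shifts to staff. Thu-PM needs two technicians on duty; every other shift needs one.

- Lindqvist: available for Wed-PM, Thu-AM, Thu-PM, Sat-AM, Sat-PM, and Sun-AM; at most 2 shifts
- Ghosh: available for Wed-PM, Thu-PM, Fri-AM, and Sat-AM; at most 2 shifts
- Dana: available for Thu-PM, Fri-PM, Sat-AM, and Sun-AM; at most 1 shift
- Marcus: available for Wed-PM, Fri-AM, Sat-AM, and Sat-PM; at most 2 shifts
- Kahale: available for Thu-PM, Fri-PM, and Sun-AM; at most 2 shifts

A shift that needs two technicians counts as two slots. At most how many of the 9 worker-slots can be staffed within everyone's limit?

9

Total capacity across all technicians is 2+2+1+2+2 = 9, and 9 slots are needed, so at most 9 can be filled.
An assignment achieving 9: Wed-PM→Marcus, Thu-AM→Lindqvist, Thu-PM→Ghosh+Kahale, Fri-AM→Ghosh, Fri-PM→Dana, Sat-AM→Marcus, Sat-PM→Lindqvist, Sun-AM→Kahale.
Loads: Lindqvist 2/2, Ghosh 2/2, Dana 1/1, Marcus 2/2, Kahale 2/2.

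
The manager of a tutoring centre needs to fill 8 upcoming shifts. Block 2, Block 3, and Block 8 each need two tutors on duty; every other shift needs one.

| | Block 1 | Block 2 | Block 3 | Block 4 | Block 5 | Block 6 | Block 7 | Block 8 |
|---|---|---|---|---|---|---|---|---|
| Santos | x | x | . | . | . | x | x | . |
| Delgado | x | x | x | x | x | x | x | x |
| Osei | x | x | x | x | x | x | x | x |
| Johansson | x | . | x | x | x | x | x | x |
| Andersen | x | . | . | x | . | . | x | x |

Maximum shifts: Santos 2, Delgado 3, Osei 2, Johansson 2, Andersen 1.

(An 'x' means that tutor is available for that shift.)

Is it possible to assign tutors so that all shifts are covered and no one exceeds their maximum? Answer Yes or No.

Total capacity is 2+3+2+2+1 = 10 but 11 worker-slots are needed — infeasible.

No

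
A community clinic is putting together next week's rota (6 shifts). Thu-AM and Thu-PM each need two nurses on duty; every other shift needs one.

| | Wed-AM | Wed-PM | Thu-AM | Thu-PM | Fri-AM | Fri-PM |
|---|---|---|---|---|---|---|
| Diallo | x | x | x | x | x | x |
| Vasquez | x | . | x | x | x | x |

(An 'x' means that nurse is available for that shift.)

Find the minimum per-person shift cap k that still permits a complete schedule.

With 2 nurses and 8 worker-slots to fill, someone must work at least ⌈8/2⌉ = 4 shifts, so k ≥ 4.
k = 4 works: Wed-AM→Diallo, Wed-PM→Diallo, Thu-AM→Diallo+Vasquez, Thu-PM→Diallo+Vasquez, Fri-AM→Vasquez, Fri-PM→Vasquez.
Loads: Diallo 4, Vasquez 4 — all ≤ 4.

4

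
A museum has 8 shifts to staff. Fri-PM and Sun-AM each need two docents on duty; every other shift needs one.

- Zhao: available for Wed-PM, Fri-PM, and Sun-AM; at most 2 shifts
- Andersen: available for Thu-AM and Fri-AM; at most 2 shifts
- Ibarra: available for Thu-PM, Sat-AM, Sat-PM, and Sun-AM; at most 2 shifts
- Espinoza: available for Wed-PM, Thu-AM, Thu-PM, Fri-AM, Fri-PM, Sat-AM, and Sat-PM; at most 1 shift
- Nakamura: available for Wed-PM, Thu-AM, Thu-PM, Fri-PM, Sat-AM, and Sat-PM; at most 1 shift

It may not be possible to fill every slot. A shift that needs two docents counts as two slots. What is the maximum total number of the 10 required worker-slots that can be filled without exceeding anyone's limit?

8

Total capacity across all docents is 2+2+2+1+1 = 8, and 10 slots are needed, so at most 8 can be filled.
An assignment achieving 8: Wed-PM→Zhao, Thu-AM→Andersen, Thu-PM→Ibarra, Fri-AM→Andersen, Fri-PM→Espinoza+Nakamura, Sun-AM→Zhao+Ibarra.
Loads: Zhao 2/2, Andersen 2/2, Ibarra 2/2, Espinoza 1/1, Nakamura 1/1.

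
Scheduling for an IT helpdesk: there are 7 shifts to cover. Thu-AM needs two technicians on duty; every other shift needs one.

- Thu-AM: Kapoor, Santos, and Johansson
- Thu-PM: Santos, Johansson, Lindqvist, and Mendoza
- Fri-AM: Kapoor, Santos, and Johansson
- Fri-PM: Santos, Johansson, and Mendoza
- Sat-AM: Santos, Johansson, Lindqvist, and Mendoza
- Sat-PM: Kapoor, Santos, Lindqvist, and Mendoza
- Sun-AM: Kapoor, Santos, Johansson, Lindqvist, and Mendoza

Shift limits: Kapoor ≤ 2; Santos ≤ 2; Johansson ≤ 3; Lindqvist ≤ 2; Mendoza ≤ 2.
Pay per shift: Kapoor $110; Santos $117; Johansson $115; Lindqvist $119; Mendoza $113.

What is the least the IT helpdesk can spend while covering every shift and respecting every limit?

$908

Picking the cheapest available technician for each shift independently would cost $894, but that ignores the shift limits.
An optimal schedule: Thu-AM→Kapoor+Johansson, Thu-PM→Mendoza, Fri-AM→Kapoor, Fri-PM→Mendoza, Sat-AM→Johansson, Sat-PM→Santos, Sun-AM→Johansson.
Total: 110 + 115 + 113 + 110 + 113 + 115 + 117 + 115 = $908.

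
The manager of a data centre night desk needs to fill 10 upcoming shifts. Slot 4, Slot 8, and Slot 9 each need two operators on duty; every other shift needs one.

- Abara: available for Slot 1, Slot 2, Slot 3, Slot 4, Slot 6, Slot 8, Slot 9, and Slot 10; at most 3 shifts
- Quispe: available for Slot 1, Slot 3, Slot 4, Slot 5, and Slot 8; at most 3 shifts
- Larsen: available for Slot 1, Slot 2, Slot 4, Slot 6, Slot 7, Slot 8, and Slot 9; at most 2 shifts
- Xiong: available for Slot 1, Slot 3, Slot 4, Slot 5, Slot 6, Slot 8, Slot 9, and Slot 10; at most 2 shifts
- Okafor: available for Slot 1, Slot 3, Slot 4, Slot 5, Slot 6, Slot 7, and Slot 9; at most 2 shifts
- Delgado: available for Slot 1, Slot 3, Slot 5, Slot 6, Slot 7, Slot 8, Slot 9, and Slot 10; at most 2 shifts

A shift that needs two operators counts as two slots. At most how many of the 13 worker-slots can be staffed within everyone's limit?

13

Total capacity across all operators is 3+3+2+2+2+2 = 14, and 13 slots are needed, so at most 13 can be filled.
An assignment achieving 13: Slot 1→Okafor, Slot 2→Abara, Slot 3→Abara, Slot 4→Quispe+Larsen, Slot 5→Quispe, Slot 6→Xiong, Slot 7→Larsen, Slot 8→Quispe+Xiong, Slot 9→Okafor+Delgado, Slot 10→Abara.
Loads: Abara 3/3, Quispe 3/3, Larsen 2/2, Xiong 2/2, Okafor 2/2, Delgado 1/2.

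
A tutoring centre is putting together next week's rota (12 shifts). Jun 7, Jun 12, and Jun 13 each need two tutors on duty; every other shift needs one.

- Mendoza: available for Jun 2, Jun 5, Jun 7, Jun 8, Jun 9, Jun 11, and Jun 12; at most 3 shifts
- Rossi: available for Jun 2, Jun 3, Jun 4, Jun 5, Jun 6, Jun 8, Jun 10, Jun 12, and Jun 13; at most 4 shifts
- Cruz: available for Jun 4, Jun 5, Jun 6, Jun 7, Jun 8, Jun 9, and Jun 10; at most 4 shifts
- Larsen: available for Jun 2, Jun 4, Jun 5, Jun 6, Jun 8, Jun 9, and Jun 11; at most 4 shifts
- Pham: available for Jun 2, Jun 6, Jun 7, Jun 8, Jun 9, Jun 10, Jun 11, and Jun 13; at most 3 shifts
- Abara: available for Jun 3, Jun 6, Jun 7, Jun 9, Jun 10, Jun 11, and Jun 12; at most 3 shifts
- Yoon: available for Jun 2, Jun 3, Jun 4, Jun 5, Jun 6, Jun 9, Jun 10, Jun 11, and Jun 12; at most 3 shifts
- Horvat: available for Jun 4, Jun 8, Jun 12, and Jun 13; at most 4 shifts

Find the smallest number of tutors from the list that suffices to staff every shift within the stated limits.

4

15 slots to fill and no one can take more than 4, so at least ⌈15/4⌉ = 4 tutors are needed.
Mendoza, Rossi, Cruz, and Horvat alone can cover everything: Jun 2→Mendoza, Jun 3→Rossi, Jun 4→Horvat, Jun 5→Cruz, Jun 6→Rossi, Jun 7→Mendoza+Cruz, Jun 8→Horvat, Jun 9→Cruz, Jun 10→Cruz, Jun 11→Mendoza, Jun 12→Rossi+Horvat, Jun 13→Rossi+Horvat.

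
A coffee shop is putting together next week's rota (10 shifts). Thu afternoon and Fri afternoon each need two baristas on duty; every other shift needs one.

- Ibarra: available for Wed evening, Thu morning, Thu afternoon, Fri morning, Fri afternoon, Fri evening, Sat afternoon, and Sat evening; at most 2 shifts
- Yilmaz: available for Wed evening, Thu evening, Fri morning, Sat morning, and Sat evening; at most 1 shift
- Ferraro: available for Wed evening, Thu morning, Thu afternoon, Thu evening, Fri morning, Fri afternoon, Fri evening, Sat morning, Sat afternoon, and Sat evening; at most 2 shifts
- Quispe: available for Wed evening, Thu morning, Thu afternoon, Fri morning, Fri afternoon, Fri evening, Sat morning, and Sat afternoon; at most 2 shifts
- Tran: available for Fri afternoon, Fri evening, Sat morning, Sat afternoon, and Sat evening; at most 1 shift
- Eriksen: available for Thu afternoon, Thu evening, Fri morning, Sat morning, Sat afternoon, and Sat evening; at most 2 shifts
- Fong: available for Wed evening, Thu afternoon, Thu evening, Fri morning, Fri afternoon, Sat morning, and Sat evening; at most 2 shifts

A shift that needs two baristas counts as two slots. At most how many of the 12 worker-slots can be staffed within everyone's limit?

12

Total capacity across all baristas is 2+1+2+2+1+2+2 = 12, and 12 slots are needed, so at most 12 can be filled.
An assignment achieving 12: Wed evening→Ferraro, Thu morning→Ibarra, Thu afternoon→Ferraro+Quispe, Thu evening→Yilmaz, Fri morning→Eriksen, Fri afternoon→Quispe+Tran, Fri evening→Ibarra, Sat morning→Fong, Sat afternoon→Eriksen, Sat evening→Fong.
Loads: Ibarra 2/2, Yilmaz 1/1, Ferraro 2/2, Quispe 2/2, Tran 1/1, Eriksen 2/2, Fong 2/2.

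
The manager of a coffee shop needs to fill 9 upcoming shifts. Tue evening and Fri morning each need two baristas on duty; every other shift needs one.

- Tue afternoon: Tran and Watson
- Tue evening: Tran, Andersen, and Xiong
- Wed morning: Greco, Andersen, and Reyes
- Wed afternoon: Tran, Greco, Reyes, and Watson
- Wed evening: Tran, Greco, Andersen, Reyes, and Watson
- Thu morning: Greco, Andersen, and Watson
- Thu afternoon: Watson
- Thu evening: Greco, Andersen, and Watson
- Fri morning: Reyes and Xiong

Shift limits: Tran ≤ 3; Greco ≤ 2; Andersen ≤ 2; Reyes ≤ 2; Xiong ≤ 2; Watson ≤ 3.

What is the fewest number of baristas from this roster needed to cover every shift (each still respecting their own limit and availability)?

11 slots to fill and no one can take more than 3, so at least ⌈11/3⌉ = 4 baristas are needed.
Any 4 baristas together have capacity at most 3+3+2+2 = 10 < 11 slots, so 4 can never suffice.
Tran, Greco, Reyes, Xiong, and Watson alone can cover everything: Tue afternoon→Tran, Tue evening→Tran+Xiong, Wed morning→Greco, Wed afternoon→Tran, Wed evening→Reyes, Thu morning→Greco, Thu afternoon→Watson, Thu evening→Watson, Fri morning→Reyes+Xiong.

5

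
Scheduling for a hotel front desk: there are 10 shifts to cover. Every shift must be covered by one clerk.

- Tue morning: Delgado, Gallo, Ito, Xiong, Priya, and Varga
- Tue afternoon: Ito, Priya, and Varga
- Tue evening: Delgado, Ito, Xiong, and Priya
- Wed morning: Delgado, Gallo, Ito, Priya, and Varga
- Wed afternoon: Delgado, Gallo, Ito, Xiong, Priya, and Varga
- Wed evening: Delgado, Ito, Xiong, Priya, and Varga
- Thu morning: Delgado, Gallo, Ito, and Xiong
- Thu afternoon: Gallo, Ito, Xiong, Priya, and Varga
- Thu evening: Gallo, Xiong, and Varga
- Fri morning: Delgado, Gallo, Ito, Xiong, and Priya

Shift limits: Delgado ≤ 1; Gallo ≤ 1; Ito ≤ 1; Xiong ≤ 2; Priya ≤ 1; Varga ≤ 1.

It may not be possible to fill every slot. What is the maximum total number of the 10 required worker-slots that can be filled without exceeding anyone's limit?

Total capacity across all clerks is 1+1+1+2+1+1 = 7, and 10 slots are needed, so at most 7 can be filled.
An assignment achieving 7: Tue afternoon→Ito, Tue evening→Delgado, Wed morning→Priya, Wed evening→Xiong, Thu morning→Xiong, Thu afternoon→Varga, Thu evening→Gallo.
Loads: Delgado 1/1, Gallo 1/1, Ito 1/1, Xiong 2/2, Priya 1/1, Varga 1/1.

7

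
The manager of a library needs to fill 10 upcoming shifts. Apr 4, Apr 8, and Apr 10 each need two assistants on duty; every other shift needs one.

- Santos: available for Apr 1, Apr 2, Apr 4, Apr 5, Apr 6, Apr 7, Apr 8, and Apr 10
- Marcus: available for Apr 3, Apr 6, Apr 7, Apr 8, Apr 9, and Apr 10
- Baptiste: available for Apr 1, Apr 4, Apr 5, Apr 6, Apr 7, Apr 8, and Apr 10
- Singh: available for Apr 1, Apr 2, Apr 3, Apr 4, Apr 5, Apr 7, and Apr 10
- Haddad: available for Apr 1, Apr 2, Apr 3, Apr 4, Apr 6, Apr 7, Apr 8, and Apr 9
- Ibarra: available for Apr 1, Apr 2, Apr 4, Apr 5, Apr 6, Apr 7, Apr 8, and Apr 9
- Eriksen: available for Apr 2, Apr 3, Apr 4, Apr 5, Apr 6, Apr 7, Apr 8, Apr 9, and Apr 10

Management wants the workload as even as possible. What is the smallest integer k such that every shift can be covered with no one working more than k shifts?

2

With 7 assistants and 13 worker-slots to fill, someone must work at least ⌈13/7⌉ = 2 shifts, so k ≥ 2.
k = 2 works: Apr 1→Santos, Apr 2→Santos, Apr 3→Marcus, Apr 4→Haddad+Ibarra, Apr 5→Baptiste, Apr 6→Baptiste, Apr 7→Singh, Apr 8→Haddad+Ibarra, Apr 9→Marcus, Apr 10→Singh+Eriksen.
Loads: Santos 2, Marcus 2, Baptiste 2, Singh 2, Haddad 2, Ibarra 2, Eriksen 1 — all ≤ 2.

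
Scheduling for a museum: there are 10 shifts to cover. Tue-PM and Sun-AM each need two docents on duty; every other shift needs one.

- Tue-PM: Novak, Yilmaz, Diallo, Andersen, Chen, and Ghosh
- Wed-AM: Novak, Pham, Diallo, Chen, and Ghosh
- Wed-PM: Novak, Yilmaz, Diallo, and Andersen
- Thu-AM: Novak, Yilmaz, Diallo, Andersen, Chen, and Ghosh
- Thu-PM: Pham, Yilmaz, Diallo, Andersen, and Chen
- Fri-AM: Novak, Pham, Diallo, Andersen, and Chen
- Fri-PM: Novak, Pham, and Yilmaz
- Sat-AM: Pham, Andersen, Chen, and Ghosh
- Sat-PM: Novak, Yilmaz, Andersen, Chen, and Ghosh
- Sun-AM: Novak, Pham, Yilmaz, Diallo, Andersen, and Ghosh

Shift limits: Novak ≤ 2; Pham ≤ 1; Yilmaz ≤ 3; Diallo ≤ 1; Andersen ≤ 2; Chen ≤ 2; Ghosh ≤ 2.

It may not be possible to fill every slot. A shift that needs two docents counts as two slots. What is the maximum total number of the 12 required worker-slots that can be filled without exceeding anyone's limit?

Total capacity across all docents is 2+1+3+1+2+2+2 = 13, and 12 slots are needed, so at most 12 can be filled.
An assignment achieving 12: Tue-PM→Yilmaz+Chen, Wed-AM→Diallo, Wed-PM→Novak, Thu-AM→Chen, Thu-PM→Yilmaz, Fri-AM→Andersen, Fri-PM→Novak, Sat-AM→Pham, Sat-PM→Yilmaz, Sun-AM→Andersen+Ghosh.
Loads: Novak 2/2, Pham 1/1, Yilmaz 3/3, Diallo 1/1, Andersen 2/2, Chen 2/2, Ghosh 1/2.

12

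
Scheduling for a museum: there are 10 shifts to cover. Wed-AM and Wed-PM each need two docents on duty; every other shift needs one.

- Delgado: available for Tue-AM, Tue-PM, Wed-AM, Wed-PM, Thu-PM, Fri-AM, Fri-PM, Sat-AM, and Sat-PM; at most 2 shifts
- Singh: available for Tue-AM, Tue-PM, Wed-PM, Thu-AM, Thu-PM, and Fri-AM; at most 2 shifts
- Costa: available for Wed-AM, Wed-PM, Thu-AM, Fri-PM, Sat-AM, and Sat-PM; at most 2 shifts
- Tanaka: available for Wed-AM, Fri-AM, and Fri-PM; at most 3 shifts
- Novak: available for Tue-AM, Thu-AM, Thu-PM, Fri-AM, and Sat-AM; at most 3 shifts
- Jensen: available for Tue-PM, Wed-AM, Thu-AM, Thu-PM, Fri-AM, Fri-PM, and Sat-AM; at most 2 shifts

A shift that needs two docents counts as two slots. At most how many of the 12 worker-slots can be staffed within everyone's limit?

12

Total capacity across all docents is 2+2+2+3+3+2 = 14, and 12 slots are needed, so at most 12 can be filled.
An assignment achieving 12: Tue-AM→Delgado, Tue-PM→Singh, Wed-AM→Costa+Tanaka, Wed-PM→Singh+Costa, Thu-AM→Novak, Thu-PM→Novak, Fri-AM→Tanaka, Fri-PM→Tanaka, Sat-AM→Novak, Sat-PM→Delgado.
Loads: Delgado 2/2, Singh 2/2, Costa 2/2, Tanaka 3/3, Novak 3/3, Jensen 0/2.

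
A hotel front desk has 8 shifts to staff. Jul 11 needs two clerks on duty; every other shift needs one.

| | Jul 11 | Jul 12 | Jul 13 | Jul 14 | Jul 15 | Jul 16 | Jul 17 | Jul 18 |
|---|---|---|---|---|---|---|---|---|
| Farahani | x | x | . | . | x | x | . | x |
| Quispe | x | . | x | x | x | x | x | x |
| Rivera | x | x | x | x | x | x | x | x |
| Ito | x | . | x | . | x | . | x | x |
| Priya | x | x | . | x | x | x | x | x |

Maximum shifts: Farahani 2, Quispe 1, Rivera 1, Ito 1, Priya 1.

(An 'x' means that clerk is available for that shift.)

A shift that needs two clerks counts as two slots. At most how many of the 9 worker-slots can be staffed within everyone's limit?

Total capacity across all clerks is 2+1+1+1+1 = 6, and 9 slots are needed, so at most 6 can be filled.
An assignment achieving 6: Jul 11→Priya, Jul 12→Farahani, Jul 13→Quispe, Jul 14→Rivera, Jul 16→Farahani, Jul 17→Ito.
Loads: Farahani 2/2, Quispe 1/1, Rivera 1/1, Ito 1/1, Priya 1/1.

6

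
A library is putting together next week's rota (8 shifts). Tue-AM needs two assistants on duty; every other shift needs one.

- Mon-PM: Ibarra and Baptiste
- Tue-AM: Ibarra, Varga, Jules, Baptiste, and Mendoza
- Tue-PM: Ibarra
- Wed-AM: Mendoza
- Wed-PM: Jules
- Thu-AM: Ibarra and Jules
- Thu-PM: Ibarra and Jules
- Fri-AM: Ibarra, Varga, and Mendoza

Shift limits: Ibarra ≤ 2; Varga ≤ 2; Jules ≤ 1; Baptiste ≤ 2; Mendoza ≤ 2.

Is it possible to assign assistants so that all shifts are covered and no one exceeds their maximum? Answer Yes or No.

Total capacity is 9 and 9 slots are needed, so capacity alone doesn't rule it out.
Shifts {Tue-PM, Wed-PM, Thu-AM, Thu-PM} need 4 worker-slots in total, but the assistants available for any of those shifts (Ibarra and Jules) can supply at most 3 among them. So no valid schedule exists.

No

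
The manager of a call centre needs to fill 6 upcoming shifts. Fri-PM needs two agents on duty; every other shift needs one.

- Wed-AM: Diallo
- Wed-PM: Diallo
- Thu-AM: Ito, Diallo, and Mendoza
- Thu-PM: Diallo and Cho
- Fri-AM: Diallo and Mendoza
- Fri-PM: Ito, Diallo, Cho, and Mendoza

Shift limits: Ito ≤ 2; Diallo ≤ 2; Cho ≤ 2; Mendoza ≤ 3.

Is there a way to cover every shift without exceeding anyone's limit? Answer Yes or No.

Wed-AM can only be covered by Diallo, so that assignment is forced.
Wed-PM can only be covered by Diallo, so that assignment is forced.
One valid schedule: Wed-AM→Diallo, Wed-PM→Diallo, Thu-AM→Ito, Thu-PM→Cho, Fri-AM→Mendoza, Fri-PM→Ito+Cho.
Loads: Ito 2/2, Diallo 2/2, Cho 2/2, Mendoza 1/3 — all within limits.

Yes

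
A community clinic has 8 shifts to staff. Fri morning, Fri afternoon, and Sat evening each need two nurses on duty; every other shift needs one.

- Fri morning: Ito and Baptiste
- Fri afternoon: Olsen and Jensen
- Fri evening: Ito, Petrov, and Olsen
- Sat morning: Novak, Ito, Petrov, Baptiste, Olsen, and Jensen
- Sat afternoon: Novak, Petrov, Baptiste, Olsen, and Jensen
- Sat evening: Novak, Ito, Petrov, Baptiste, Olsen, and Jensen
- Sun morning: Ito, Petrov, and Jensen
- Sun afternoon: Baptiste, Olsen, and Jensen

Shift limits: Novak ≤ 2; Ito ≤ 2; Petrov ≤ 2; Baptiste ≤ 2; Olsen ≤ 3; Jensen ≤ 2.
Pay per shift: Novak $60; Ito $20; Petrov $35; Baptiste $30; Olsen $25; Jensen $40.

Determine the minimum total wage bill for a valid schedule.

Fri morning can only be covered by Ito and Baptiste, so that assignment is forced.
Fri afternoon can only be covered by Olsen and Jensen, so that assignment is forced.
Picking the cheapest available nurse for each shift independently would cost $270, but that ignores the shift limits.
An optimal schedule: Fri morning→Ito+Baptiste, Fri afternoon→Olsen+Jensen, Fri evening→Ito, Sat morning→Baptiste, Sat afternoon→Olsen, Sat evening→Petrov+Jensen, Sun morning→Petrov, Sun afternoon→Olsen.
Total: 20 + 30 + 25 + 40 + 20 + 30 + 25 + 35 + 40 + 35 + 25 = $325.

$325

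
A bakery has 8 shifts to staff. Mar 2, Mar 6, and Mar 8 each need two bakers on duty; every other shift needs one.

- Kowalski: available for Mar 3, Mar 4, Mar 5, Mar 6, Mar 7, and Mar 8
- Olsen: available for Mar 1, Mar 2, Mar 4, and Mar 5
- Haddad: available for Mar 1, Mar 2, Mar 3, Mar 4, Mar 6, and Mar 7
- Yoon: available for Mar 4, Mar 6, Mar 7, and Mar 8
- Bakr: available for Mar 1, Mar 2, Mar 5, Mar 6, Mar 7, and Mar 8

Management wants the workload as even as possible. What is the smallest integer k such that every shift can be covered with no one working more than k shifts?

With 5 bakers and 11 worker-slots to fill, someone must work at least ⌈11/5⌉ = 3 shifts, so k ≥ 3.
k = 3 works: Mar 1→Olsen, Mar 2→Olsen+Haddad, Mar 3→Kowalski, Mar 4→Olsen, Mar 5→Kowalski, Mar 6→Haddad+Yoon, Mar 7→Haddad, Mar 8→Kowalski+Yoon.
Loads: Kowalski 3, Olsen 3, Haddad 3, Yoon 2, Bakr 0 — all ≤ 3.

3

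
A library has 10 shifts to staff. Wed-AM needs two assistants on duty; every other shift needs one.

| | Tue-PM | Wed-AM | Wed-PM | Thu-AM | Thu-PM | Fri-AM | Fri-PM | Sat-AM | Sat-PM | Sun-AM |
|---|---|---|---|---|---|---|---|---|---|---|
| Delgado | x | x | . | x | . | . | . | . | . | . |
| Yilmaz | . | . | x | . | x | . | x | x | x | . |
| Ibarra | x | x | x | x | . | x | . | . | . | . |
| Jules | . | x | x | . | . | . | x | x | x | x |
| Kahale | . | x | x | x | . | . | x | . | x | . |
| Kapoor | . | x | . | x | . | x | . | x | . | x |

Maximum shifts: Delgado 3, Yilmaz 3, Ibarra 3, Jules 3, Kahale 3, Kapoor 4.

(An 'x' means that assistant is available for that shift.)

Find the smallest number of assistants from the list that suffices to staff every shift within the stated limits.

4

11 slots to fill and no one can take more than 4, so at least ⌈11/4⌉ = 3 assistants are needed.
Any 3 assistants together have capacity at most 4+3+3 = 10 < 11 slots, so 3 can never suffice.
Delgado, Yilmaz, Ibarra, and Jules alone can cover everything: Tue-PM→Delgado, Wed-AM→Delgado+Ibarra, Wed-PM→Ibarra, Thu-AM→Delgado, Thu-PM→Yilmaz, Fri-AM→Ibarra, Fri-PM→Yilmaz, Sat-AM→Yilmaz, Sat-PM→Jules, Sun-AM→Jules.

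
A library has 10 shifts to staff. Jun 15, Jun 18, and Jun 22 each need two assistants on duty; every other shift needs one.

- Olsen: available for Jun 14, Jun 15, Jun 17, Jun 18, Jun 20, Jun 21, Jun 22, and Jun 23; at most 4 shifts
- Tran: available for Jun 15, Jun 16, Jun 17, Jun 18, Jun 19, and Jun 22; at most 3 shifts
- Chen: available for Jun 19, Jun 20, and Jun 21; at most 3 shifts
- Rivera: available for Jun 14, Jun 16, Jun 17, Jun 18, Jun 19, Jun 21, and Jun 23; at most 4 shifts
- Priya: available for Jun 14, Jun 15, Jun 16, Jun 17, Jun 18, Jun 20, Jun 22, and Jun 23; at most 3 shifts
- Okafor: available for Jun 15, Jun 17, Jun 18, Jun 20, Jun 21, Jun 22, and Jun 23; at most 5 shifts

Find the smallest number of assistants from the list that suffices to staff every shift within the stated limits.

3

13 slots to fill and no one can take more than 5, so at least ⌈13/5⌉ = 3 assistants are needed.
Olsen, Rivera, and Okafor alone can cover everything: Jun 14→Olsen, Jun 15→Olsen+Okafor, Jun 16→Rivera, Jun 17→Rivera, Jun 18→Rivera+Okafor, Jun 19→Rivera, Jun 20→Olsen, Jun 21→Okafor, Jun 22→Olsen+Okafor, Jun 23→Okafor.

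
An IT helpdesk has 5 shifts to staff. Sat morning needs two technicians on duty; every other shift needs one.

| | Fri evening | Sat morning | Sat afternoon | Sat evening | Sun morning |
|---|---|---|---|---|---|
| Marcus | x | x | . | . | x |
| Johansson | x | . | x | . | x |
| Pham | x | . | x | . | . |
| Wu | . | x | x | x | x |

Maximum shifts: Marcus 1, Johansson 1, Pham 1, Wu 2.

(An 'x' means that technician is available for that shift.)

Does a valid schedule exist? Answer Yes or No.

No

Shifts {Fri evening, Sat morning, Sat afternoon, Sat evening, Sun morning} need 6 worker-slots in total, but the technicians available for any of those shifts (Marcus, Johansson, Pham, and Wu) can supply at most 5 among them. So no valid schedule exists.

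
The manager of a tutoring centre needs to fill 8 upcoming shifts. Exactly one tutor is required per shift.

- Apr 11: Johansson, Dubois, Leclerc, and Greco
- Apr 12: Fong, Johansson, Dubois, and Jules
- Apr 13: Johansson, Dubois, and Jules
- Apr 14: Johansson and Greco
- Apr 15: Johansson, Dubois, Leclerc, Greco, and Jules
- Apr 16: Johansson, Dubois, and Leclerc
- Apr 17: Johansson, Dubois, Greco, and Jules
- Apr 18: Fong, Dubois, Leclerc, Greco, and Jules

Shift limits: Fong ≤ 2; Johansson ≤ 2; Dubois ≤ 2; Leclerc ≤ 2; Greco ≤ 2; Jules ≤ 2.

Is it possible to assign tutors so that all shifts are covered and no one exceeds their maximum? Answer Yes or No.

Yes

One valid schedule: Apr 11→Dubois, Apr 12→Fong, Apr 13→Johansson, Apr 14→Johansson, Apr 15→Leclerc, Apr 16→Dubois, Apr 17→Greco, Apr 18→Fong.
Loads: Fong 2/2, Johansson 2/2, Dubois 2/2, Leclerc 1/2, Greco 1/2, Jules 0/2 — all within limits.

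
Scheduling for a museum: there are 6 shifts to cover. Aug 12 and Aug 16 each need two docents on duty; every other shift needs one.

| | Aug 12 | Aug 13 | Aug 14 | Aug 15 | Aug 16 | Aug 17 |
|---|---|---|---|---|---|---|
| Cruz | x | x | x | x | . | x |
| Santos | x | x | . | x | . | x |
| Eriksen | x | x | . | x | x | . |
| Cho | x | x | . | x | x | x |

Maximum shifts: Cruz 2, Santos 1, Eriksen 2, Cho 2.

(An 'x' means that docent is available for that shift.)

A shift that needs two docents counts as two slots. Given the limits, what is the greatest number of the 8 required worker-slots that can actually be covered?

Total capacity across all docents is 2+1+2+2 = 7, and 8 slots are needed, so at most 7 can be filled.
An assignment achieving 7: Aug 12→Santos+Eriksen, Aug 13→Cho, Aug 14→Cruz, Aug 16→Eriksen+Cho, Aug 17→Cruz.
Loads: Cruz 2/2, Santos 1/1, Eriksen 2/2, Cho 2/2.

7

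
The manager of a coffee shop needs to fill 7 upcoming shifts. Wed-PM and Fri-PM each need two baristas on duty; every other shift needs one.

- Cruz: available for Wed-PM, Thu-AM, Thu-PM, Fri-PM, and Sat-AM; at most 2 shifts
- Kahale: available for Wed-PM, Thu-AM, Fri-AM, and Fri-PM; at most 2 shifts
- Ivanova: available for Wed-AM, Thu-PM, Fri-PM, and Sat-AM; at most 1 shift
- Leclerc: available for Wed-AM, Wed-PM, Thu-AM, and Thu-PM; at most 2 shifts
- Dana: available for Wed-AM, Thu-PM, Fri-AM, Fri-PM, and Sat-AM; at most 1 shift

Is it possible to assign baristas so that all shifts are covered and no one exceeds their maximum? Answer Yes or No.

No

Total capacity is 2+2+1+2+1 = 8 but 9 worker-slots are needed — infeasible.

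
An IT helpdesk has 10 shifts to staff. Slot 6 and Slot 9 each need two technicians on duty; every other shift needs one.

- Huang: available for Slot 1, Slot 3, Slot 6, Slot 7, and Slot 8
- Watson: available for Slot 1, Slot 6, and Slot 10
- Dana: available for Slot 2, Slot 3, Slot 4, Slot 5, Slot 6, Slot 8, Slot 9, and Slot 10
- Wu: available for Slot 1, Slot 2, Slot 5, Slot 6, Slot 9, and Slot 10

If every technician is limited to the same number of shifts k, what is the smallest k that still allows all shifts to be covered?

3

With 4 technicians and 12 worker-slots to fill, someone must work at least ⌈12/4⌉ = 3 shifts, so k ≥ 3.
k = 3 works: Slot 1→Watson, Slot 2→Dana, Slot 3→Huang, Slot 4→Dana, Slot 5→Wu, Slot 6→Watson+Wu, Slot 7→Huang, Slot 8→Huang, Slot 9→Dana+Wu, Slot 10→Watson.
Loads: Huang 3, Watson 3, Dana 3, Wu 3 — all ≤ 3.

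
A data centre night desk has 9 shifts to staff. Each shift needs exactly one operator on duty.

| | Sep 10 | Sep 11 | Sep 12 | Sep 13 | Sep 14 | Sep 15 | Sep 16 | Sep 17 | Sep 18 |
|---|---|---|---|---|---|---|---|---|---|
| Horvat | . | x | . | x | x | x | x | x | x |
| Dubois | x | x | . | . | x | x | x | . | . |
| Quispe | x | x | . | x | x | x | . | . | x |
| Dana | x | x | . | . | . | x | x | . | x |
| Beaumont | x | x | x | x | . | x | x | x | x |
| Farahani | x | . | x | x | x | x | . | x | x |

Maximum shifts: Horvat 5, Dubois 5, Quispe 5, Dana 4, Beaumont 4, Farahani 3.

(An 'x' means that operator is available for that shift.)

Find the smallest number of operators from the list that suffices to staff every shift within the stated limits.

9 slots to fill and no one can take more than 5, so at least ⌈9/5⌉ = 2 operators are needed.
Horvat and Beaumont alone can cover everything: Sep 10→Beaumont, Sep 11→Horvat, Sep 12→Beaumont, Sep 13→Horvat, Sep 14→Horvat, Sep 15→Horvat, Sep 16→Horvat, Sep 17→Beaumont, Sep 18→Beaumont.

2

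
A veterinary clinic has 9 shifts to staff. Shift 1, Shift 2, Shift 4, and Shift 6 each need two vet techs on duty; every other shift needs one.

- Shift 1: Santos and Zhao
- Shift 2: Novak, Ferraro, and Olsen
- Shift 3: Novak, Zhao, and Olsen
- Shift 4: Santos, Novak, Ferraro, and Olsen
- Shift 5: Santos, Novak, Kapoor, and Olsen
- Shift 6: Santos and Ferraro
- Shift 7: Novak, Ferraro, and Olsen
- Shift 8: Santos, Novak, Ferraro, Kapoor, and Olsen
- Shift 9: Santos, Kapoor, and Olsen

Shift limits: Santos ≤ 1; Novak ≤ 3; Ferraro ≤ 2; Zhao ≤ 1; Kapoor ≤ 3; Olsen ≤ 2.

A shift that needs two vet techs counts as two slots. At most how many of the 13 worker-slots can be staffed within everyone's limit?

Total capacity across all vet techs is 1+3+2+1+3+2 = 12, and 13 slots are needed, so at most 12 can be filled.
An assignment achieving 12: Shift 1→Santos+Zhao, Shift 2→Novak+Ferraro, Shift 3→Novak, Shift 4→Novak+Olsen, Shift 5→Kapoor, Shift 6→Ferraro, Shift 7→Olsen, Shift 8→Kapoor, Shift 9→Kapoor.
Loads: Santos 1/1, Novak 3/3, Ferraro 2/2, Zhao 1/1, Kapoor 3/3, Olsen 2/2.

12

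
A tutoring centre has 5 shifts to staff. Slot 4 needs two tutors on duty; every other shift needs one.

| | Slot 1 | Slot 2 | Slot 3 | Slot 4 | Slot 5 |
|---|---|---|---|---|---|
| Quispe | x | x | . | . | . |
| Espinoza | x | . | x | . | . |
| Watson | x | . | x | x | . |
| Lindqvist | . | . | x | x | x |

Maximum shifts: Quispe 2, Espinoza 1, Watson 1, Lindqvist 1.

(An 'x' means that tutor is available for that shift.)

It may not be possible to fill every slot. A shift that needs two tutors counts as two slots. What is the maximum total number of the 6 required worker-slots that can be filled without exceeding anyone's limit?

5

Total capacity across all tutors is 2+1+1+1 = 5, and 6 slots are needed, so at most 5 can be filled.
An assignment achieving 5: Slot 1→Quispe, Slot 2→Quispe, Slot 3→Espinoza, Slot 4→Watson, Slot 5→Lindqvist.
Loads: Quispe 2/2, Espinoza 1/1, Watson 1/1, Lindqvist 1/1.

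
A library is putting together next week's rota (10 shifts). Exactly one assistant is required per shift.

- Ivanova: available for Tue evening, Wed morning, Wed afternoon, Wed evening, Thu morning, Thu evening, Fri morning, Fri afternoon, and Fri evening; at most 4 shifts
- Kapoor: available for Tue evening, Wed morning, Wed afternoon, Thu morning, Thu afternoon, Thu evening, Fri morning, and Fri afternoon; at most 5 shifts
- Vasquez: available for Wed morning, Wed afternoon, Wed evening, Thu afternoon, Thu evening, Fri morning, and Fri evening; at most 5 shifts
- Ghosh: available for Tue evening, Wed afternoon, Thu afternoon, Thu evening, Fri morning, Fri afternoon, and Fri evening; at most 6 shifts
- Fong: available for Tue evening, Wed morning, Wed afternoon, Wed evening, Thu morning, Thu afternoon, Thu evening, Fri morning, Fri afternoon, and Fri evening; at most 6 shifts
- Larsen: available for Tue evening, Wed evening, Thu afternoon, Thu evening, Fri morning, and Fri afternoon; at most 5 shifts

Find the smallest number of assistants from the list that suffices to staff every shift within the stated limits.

2

10 slots to fill and no one can take more than 6, so at least ⌈10/6⌉ = 2 assistants are needed.
Ivanova and Ghosh alone can cover everything: Tue evening→Ivanova, Wed morning→Ivanova, Wed afternoon→Ghosh, Wed evening→Ivanova, Thu morning→Ivanova, Thu afternoon→Ghosh, Thu evening→Ghosh, Fri morning→Ghosh, Fri afternoon→Ghosh, Fri evening→Ghosh.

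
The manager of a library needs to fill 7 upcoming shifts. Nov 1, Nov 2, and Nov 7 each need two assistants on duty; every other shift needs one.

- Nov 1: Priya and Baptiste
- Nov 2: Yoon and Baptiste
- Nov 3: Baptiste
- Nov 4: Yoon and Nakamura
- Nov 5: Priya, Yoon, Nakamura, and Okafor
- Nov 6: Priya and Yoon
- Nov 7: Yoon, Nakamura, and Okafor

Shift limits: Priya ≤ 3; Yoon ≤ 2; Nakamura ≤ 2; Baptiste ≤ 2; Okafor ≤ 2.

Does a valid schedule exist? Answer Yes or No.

No

Total capacity is 11 and 10 slots are needed, so capacity alone doesn't rule it out.
Shifts {Nov 1, Nov 2, Nov 3} need 5 worker-slots in total, but the assistants available for any of those shifts (Priya, Yoon, and Baptiste) can supply at most 4 among them. So no valid schedule exists.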